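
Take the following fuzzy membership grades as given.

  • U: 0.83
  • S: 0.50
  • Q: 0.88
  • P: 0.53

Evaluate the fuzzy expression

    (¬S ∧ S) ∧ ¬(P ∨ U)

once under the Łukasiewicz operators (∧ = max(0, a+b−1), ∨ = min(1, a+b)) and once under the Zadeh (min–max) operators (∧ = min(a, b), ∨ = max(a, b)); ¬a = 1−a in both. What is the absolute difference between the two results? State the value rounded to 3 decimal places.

Under Łukasiewicz:
  ¬S = 1 − 0.50 = 0.50
  ¬S ∧ S = max(0, a+b−1) on (0.50, 0.50) = 0.00
  P ∨ U = min(1, a+b) on (0.53, 0.83) = 1.00
  ¬(P ∨ U) = 1 − 1.00 = 0.00
  (¬S ∧ S) ∧ ¬(P ∨ U) = max(0, a+b−1) on (0.00, 0.00) = 0.00
  → value = 0.0000
Under Zadeh (min–max):
  ¬S = 1 − 0.50 = 0.50
  ¬S ∧ S = min(a, b) on (0.50, 0.50) = 0.50
  P ∨ U = max(a, b) on (0.53, 0.83) = 0.83
  ¬(P ∨ U) = 1 − 0.83 = 0.17
  (¬S ∧ S) ∧ ¬(P ∨ U) = min(a, b) on (0.50, 0.17) = 0.17
  → value = 0.1700
|0.0000 − 0.1700| = 0.170

0.170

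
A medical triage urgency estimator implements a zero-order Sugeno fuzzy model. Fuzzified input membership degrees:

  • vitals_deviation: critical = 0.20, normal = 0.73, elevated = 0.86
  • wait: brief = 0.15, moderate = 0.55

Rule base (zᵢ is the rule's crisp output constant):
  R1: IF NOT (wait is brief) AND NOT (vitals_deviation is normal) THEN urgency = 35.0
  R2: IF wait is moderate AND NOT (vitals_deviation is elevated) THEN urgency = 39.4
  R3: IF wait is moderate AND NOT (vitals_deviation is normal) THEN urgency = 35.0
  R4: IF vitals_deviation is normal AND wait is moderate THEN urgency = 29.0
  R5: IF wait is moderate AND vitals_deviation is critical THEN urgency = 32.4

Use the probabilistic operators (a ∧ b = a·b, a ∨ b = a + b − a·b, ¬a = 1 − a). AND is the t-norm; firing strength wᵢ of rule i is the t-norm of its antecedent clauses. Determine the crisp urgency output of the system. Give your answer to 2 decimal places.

32.56

R1 (z=35.0): ¬brief=1−0.15=0.85, ¬normal=1−0.73=0.27; AND[a·b] → w = 0.2295
R2 (z=39.4): moderate=0.55, ¬elevated=1−0.86=0.14; AND[a·b] → w = 0.0770
R3 (z=35.0): moderate=0.55, ¬normal=1−0.73=0.27; AND[a·b] → w = 0.1485
R4 (z=29.0): normal=0.73, moderate=0.55; AND[a·b] → w = 0.4015
R5 (z=32.4): moderate=0.55, critical=0.20; AND[a·b] → w = 0.1100
Weighted average = (0.2295·35.0 + 0.0770·39.4 + 0.1485·35.0 + 0.4015·29.0 + 0.1100·32.4) / (0.2295 + 0.0770 + 0.1485 + 0.4015 + 0.1100)
  = 31.4713 / 0.9665 = 32.56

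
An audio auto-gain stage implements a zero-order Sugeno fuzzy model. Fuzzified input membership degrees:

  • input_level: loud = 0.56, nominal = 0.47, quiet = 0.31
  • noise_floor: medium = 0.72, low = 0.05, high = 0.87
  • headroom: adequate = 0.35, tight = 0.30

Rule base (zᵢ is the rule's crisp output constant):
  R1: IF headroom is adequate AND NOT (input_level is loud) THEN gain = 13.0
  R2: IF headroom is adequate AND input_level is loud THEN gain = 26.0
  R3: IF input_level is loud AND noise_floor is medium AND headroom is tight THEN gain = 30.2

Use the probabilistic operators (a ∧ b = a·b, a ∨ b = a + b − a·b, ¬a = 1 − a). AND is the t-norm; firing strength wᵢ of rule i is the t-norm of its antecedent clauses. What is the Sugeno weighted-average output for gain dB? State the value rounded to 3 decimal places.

22.828

R1 (z=13.0): adequate=0.35, ¬loud=1−0.56=0.44; AND[a·b] → w = 0.1540
R2 (z=26.0): adequate=0.35, loud=0.56; AND[a·b] → w = 0.1960
R3 (z=30.2): loud=0.56, medium=0.72, tight=0.30; AND[a·b] → w = 0.1210
Weighted average = (0.1540·13.0 + 0.1960·26.0 + 0.1210·30.2) / (0.1540 + 0.1960 + 0.1210)
  = 10.7510 / 0.4710 = 22.828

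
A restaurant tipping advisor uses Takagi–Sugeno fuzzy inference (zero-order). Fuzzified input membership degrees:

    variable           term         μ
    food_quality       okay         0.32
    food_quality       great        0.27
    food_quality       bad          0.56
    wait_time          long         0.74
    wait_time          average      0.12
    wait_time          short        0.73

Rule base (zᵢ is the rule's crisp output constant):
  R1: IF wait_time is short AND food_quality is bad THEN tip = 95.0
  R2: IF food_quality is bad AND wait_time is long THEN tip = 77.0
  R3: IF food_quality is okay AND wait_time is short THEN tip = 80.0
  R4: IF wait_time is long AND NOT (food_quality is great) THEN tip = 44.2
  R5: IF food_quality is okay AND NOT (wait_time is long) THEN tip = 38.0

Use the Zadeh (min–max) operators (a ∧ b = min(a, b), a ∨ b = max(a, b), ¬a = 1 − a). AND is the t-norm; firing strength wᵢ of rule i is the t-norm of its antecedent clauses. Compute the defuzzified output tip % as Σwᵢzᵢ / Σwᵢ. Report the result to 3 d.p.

R1 (z=95.0): short=0.73, bad=0.56; AND[min(a, b)] → w = 0.56
R2 (z=77.0): bad=0.56, long=0.74; AND[min(a, b)] → w = 0.56
R3 (z=80.0): okay=0.32, short=0.73; AND[min(a, b)] → w = 0.32
R4 (z=44.2): long=0.74, ¬great=1−0.27=0.73; AND[min(a, b)] → w = 0.73
R5 (z=38.0): okay=0.32, ¬long=1−0.74=0.26; AND[min(a, b)] → w = 0.26
Weighted average = (0.56·95.0 + 0.56·77.0 + 0.32·80.0 + 0.73·44.2 + 0.26·38.0) / (0.56 + 0.56 + 0.32 + 0.73 + 0.26)
  = 164.0660 / 2.4300 = 67.517

67.517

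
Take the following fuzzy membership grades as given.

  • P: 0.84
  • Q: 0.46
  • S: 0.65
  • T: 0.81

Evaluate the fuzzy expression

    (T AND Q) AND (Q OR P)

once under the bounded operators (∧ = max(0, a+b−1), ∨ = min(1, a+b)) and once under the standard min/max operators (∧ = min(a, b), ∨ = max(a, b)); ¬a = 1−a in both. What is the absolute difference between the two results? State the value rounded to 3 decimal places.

Under bounded:
  T AND Q = max(0, a+b−1) on (0.81, 0.46) = 0.27
  Q OR P = min(1, a+b) on (0.46, 0.84) = 1.00
  (T AND Q) AND (Q OR P) = max(0, a+b−1) on (0.27, 1.00) = 0.27
  → value = 0.2700
Under standard min/max:
  T AND Q = min(a, b) on (0.81, 0.46) = 0.46
  Q OR P = max(a, b) on (0.46, 0.84) = 0.84
  (T AND Q) AND (Q OR P) = min(a, b) on (0.46, 0.84) = 0.46
  → value = 0.4600
|0.2700 − 0.4600| = 0.190

0.190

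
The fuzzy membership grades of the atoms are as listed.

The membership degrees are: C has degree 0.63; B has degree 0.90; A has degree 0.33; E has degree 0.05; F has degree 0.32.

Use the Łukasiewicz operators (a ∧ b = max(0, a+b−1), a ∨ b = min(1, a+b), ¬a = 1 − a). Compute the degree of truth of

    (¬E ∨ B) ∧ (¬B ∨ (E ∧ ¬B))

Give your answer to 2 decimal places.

¬E = 1 − 0.05 = 0.95
¬E ∨ B = min(1, a+b) on (0.95, 0.90) = 1.00
¬B = 1 − 0.90 = 0.10
¬B = 1 − 0.90 = 0.10
E ∧ ¬B = max(0, a+b−1) on (0.05, 0.10) = 0.00
¬B ∨ (E ∧ ¬B) = min(1, a+b) on (0.10, 0.00) = 0.10
(¬E ∨ B) ∧ (¬B ∨ (E ∧ ¬B)) = max(0, a+b−1) on (1.00, 0.10) = 0.10

0.10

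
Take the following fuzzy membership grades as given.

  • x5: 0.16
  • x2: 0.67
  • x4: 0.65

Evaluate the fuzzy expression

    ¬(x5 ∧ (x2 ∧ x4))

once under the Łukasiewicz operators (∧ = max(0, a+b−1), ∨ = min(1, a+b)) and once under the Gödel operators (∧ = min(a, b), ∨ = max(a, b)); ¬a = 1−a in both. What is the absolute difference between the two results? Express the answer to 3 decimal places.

0.160

Under Łukasiewicz:
  x2 ∧ x4 = max(0, a+b−1) on (0.67, 0.65) = 0.32
  x5 ∧ (x2 ∧ x4) = max(0, a+b−1) on (0.16, 0.32) = 0.00
  ¬(x5 ∧ (x2 ∧ x4)) = 1 − 0.00 = 1.00
  → value = 1.0000
Under Gödel:
  x2 ∧ x4 = min(a, b) on (0.67, 0.65) = 0.65
  x5 ∧ (x2 ∧ x4) = min(a, b) on (0.16, 0.65) = 0.16
  ¬(x5 ∧ (x2 ∧ x4)) = 1 − 0.16 = 0.84
  → value = 0.8400
|1.0000 − 0.8400| = 0.160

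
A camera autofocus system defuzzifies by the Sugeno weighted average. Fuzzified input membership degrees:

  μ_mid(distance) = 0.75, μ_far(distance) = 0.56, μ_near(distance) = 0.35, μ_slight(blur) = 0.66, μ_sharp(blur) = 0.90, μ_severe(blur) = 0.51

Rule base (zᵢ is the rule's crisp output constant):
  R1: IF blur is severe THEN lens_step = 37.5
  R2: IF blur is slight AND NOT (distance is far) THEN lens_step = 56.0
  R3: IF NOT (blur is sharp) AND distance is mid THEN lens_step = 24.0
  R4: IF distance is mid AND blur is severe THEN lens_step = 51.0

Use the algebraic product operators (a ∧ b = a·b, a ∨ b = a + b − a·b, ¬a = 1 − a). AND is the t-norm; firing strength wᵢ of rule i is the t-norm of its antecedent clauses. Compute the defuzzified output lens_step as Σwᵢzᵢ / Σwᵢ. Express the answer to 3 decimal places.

R1 (z=37.5): severe=0.51 → w = 0.5100
R2 (z=56.0): slight=0.66, ¬far=1−0.56=0.44; AND[a·b] → w = 0.2904
R3 (z=24.0): ¬sharp=1−0.90=0.10, mid=0.75; AND[a·b] → w = 0.0750
R4 (z=51.0): mid=0.75, severe=0.51; AND[a·b] → w = 0.3825
Weighted average = (0.5100·37.5 + 0.2904·56.0 + 0.0750·24.0 + 0.3825·51.0) / (0.5100 + 0.2904 + 0.0750 + 0.3825)
  = 56.6949 / 1.2579 = 45.071

45.071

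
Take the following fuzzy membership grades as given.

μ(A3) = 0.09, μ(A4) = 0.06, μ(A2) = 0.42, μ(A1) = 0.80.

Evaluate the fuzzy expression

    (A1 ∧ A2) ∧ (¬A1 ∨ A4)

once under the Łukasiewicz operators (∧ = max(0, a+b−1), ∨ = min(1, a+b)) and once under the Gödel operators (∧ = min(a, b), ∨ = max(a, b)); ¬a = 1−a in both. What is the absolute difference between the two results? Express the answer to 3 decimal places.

0.200

Under Łukasiewicz:
  A1 ∧ A2 = max(0, a+b−1) on (0.80, 0.42) = 0.22
  ¬A1 = 1 − 0.80 = 0.20
  ¬A1 ∨ A4 = min(1, a+b) on (0.20, 0.06) = 0.26
  (A1 ∧ A2) ∧ (¬A1 ∨ A4) = max(0, a+b−1) on (0.22, 0.26) = 0.00
  → value = 0.0000
Under Gödel:
  A1 ∧ A2 = min(a, b) on (0.80, 0.42) = 0.42
  ¬A1 = 1 − 0.80 = 0.20
  ¬A1 ∨ A4 = max(a, b) on (0.20, 0.06) = 0.20
  (A1 ∧ A2) ∧ (¬A1 ∨ A4) = min(a, b) on (0.42, 0.20) = 0.20
  → value = 0.2000
|0.0000 − 0.2000| = 0.200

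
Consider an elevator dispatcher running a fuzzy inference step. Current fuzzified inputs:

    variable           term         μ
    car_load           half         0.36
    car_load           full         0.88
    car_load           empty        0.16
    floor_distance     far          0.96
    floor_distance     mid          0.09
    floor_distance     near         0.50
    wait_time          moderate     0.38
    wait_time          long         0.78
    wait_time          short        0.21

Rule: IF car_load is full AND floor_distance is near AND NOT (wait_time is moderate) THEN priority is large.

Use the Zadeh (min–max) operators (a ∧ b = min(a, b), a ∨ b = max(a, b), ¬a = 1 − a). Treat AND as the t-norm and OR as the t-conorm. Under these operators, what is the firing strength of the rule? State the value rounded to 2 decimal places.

firing strength: full=0.88, near=0.50, ¬moderate=1−0.38=0.62; AND[min(a, b)] → w = 0.50

0.50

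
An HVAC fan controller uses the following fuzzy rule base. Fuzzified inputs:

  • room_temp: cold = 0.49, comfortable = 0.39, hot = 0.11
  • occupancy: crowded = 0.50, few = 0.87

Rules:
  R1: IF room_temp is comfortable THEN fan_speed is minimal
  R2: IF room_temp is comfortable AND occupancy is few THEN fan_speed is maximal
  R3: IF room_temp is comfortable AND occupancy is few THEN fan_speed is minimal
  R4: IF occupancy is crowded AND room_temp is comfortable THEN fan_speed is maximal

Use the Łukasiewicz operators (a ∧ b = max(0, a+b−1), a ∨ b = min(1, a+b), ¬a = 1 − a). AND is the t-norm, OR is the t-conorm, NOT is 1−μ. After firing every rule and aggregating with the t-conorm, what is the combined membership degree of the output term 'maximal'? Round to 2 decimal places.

0.26

R1: comfortable=0.39 → w = 0.39
R2: comfortable=0.39, few=0.87; AND[max(0, a+b−1)] → w = 0.26
R3: comfortable=0.39, few=0.87; AND[max(0, a+b−1)] → w = 0.26
R4: crowded=0.50, comfortable=0.39; AND[max(0, a+b−1)] → w = 0.00
Rules with consequent 'maximal': {R2, R4} → strengths 0.26, 0.00
Aggregate via t-conorm [min(1, a+b)]: 0.26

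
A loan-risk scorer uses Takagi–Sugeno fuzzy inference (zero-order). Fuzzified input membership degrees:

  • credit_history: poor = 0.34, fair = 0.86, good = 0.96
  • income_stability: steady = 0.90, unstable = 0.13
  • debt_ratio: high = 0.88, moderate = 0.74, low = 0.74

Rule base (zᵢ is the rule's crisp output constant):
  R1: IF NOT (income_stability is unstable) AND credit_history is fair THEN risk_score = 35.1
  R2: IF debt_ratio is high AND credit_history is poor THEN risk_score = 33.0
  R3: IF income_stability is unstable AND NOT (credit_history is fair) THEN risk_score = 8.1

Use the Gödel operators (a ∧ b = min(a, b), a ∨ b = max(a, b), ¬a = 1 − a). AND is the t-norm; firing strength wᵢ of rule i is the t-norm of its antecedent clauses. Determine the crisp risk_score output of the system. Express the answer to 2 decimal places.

R1 (z=35.1): ¬unstable=1−0.13=0.87, fair=0.86; AND[min(a, b)] → w = 0.86
R2 (z=33.0): high=0.88, poor=0.34; AND[min(a, b)] → w = 0.34
R3 (z=8.1): unstable=0.13, ¬fair=1−0.86=0.14; AND[min(a, b)] → w = 0.13
Weighted average = (0.86·35.1 + 0.34·33.0 + 0.13·8.1) / (0.86 + 0.34 + 0.13)
  = 42.4590 / 1.3300 = 31.92

31.92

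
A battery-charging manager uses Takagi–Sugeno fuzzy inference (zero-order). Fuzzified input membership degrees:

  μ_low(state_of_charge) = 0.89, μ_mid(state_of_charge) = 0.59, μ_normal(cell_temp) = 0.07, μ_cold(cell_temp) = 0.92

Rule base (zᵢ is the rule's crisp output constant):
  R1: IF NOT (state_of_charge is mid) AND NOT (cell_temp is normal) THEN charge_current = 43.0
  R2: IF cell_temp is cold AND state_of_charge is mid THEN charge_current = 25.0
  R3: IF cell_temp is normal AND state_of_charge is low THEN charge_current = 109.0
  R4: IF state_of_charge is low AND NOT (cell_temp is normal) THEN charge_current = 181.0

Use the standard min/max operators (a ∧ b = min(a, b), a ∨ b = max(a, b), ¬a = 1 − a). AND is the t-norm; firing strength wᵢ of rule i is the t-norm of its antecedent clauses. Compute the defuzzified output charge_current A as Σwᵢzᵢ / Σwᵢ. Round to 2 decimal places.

102.60

R1 (z=43.0): ¬mid=1−0.59=0.41, ¬normal=1−0.07=0.93; AND[min(a, b)] → w = 0.41
R2 (z=25.0): cold=0.92, mid=0.59; AND[min(a, b)] → w = 0.59
R3 (z=109.0): normal=0.07, low=0.89; AND[min(a, b)] → w = 0.07
R4 (z=181.0): low=0.89, ¬normal=1−0.07=0.93; AND[min(a, b)] → w = 0.89
Weighted average = (0.41·43.0 + 0.59·25.0 + 0.07·109.0 + 0.89·181.0) / (0.41 + 0.59 + 0.07 + 0.89)
  = 201.1000 / 1.9600 = 102.60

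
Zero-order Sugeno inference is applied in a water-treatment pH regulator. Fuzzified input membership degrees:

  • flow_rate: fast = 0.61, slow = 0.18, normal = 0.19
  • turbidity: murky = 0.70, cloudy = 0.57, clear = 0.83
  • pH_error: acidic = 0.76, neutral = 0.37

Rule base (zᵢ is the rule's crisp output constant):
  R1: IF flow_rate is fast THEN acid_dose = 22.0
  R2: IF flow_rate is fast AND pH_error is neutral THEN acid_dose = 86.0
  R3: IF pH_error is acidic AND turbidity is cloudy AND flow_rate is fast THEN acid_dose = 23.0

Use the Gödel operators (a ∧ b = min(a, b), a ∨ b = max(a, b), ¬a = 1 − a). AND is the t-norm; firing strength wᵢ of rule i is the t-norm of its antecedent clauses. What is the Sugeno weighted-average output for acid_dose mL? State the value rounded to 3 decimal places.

37.645

R1 (z=22.0): fast=0.61 → w = 0.61
R2 (z=86.0): fast=0.61, neutral=0.37; AND[min(a, b)] → w = 0.37
R3 (z=23.0): acidic=0.76, cloudy=0.57, fast=0.61; AND[min(a, b)] → w = 0.57
Weighted average = (0.61·22.0 + 0.37·86.0 + 0.57·23.0) / (0.61 + 0.37 + 0.57)
  = 58.3500 / 1.5500 = 37.645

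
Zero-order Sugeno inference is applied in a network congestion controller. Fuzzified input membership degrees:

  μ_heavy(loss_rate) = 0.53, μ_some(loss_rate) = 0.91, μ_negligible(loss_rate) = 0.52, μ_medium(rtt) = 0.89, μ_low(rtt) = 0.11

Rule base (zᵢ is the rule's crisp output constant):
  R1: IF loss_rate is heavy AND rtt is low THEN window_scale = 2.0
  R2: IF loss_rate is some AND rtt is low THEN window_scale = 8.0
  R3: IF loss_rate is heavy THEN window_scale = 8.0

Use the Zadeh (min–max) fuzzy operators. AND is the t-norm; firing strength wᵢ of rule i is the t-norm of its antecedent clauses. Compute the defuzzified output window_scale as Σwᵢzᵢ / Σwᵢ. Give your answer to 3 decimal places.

R1 (z=2.0): heavy=0.53, low=0.11; AND[min(a, b)] → w = 0.11
R2 (z=8.0): some=0.91, low=0.11; AND[min(a, b)] → w = 0.11
R3 (z=8.0): heavy=0.53 → w = 0.53
Weighted average = (0.11·2.0 + 0.11·8.0 + 0.53·8.0) / (0.11 + 0.11 + 0.53)
  = 5.3400 / 0.7500 = 7.120

7.120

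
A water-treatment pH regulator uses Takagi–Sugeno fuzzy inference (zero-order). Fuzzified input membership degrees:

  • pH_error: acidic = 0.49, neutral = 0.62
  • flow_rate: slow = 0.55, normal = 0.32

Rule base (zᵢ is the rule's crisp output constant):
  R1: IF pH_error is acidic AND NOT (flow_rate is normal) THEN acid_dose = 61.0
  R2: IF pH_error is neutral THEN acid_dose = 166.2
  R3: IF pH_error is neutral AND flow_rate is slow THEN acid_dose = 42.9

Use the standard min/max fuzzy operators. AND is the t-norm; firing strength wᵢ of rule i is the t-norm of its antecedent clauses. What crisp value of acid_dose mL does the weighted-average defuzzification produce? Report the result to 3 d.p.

R1 (z=61.0): acidic=0.49, ¬normal=1−0.32=0.68; AND[min(a, b)] → w = 0.49
R2 (z=166.2): neutral=0.62 → w = 0.62
R3 (z=42.9): neutral=0.62, slow=0.55; AND[min(a, b)] → w = 0.55
Weighted average = (0.49·61.0 + 0.62·166.2 + 0.55·42.9) / (0.49 + 0.62 + 0.55)
  = 156.5290 / 1.6600 = 94.295

94.295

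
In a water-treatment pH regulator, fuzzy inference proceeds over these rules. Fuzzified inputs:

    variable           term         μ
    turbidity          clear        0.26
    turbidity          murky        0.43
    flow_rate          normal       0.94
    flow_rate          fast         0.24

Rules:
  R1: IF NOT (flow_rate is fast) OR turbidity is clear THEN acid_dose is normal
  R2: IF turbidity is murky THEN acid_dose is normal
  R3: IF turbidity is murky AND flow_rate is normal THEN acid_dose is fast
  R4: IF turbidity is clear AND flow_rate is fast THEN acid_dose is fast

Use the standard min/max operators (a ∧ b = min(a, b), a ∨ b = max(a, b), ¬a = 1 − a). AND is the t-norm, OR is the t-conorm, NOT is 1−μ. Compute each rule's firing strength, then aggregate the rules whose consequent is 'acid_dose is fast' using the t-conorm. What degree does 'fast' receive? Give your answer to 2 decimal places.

0.43

R1: ¬fast=1−0.24=0.76, clear=0.26; OR[max(a, b)] → w = 0.76
R2: murky=0.43 → w = 0.43
R3: murky=0.43, normal=0.94; AND[min(a, b)] → w = 0.43
R4: clear=0.26, fast=0.24; AND[min(a, b)] → w = 0.24
Rules with consequent 'fast': {R3, R4} → strengths 0.43, 0.24
Aggregate via t-conorm [max(a, b)]: 0.43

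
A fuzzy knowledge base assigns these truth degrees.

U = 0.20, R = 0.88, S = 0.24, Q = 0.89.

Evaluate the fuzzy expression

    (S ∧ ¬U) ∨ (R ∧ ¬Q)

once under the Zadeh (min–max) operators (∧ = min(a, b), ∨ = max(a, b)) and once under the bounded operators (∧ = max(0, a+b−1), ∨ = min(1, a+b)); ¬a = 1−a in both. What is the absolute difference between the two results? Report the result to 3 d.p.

0.200

Under Zadeh (min–max):
  ¬U = 1 − 0.20 = 0.80
  S ∧ ¬U = min(a, b) on (0.24, 0.80) = 0.24
  ¬Q = 1 − 0.89 = 0.11
  R ∧ ¬Q = min(a, b) on (0.88, 0.11) = 0.11
  (S ∧ ¬U) ∨ (R ∧ ¬Q) = max(a, b) on (0.24, 0.11) = 0.24
  → value = 0.2400
Under bounded:
  ¬U = 1 − 0.20 = 0.80
  S ∧ ¬U = max(0, a+b−1) on (0.24, 0.80) = 0.04
  ¬Q = 1 − 0.89 = 0.11
  R ∧ ¬Q = max(0, a+b−1) on (0.88, 0.11) = 0.00
  (S ∧ ¬U) ∨ (R ∧ ¬Q) = min(1, a+b) on (0.04, 0.00) = 0.04
  → value = 0.0400
|0.2400 − 0.0400| = 0.200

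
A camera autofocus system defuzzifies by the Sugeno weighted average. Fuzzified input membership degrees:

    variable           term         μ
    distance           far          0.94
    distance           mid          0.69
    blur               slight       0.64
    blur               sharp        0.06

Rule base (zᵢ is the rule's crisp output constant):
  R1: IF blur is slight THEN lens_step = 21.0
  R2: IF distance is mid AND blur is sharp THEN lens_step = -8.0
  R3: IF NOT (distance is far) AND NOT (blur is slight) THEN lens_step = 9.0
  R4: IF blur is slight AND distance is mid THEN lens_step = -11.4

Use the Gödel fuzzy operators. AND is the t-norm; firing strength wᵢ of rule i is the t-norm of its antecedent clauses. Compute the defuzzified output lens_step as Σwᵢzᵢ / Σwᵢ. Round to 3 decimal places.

R1 (z=21.0): slight=0.64 → w = 0.64
R2 (z=-8.0): mid=0.69, sharp=0.06; AND[min(a, b)] → w = 0.06
R3 (z=9.0): ¬far=1−0.94=0.06, ¬slight=1−0.64=0.36; AND[min(a, b)] → w = 0.06
R4 (z=-11.4): slight=0.64, mid=0.69; AND[min(a, b)] → w = 0.64
Weighted average = (0.64·21.0 + 0.06·-8.0 + 0.06·9.0 + 0.64·-11.4) / (0.64 + 0.06 + 0.06 + 0.64)
  = 6.2040 / 1.4000 = 4.431

4.431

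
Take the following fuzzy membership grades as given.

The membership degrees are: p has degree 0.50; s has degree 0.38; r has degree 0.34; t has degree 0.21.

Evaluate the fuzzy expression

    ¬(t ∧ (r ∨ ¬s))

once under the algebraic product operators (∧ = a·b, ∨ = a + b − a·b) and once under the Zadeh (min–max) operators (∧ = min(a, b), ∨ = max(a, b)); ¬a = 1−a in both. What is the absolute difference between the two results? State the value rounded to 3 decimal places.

Under algebraic product:
  ¬s = 1 − 0.3800 = 0.6200
  r ∨ ¬s = a + b − a·b on (0.3400, 0.6200) = 0.7492
  t ∧ (r ∨ ¬s) = a·b on (0.2100, 0.7492) = 0.1573
  ¬(t ∧ (r ∨ ¬s)) = 1 − 0.1573 = 0.8427
  → value = 0.8427
Under Zadeh (min–max):
  ¬s = 1 − 0.38 = 0.62
  r ∨ ¬s = max(a, b) on (0.34, 0.62) = 0.62
  t ∧ (r ∨ ¬s) = min(a, b) on (0.21, 0.62) = 0.21
  ¬(t ∧ (r ∨ ¬s)) = 1 − 0.21 = 0.79
  → value = 0.7900
|0.8427 − 0.7900| = 0.053

0.053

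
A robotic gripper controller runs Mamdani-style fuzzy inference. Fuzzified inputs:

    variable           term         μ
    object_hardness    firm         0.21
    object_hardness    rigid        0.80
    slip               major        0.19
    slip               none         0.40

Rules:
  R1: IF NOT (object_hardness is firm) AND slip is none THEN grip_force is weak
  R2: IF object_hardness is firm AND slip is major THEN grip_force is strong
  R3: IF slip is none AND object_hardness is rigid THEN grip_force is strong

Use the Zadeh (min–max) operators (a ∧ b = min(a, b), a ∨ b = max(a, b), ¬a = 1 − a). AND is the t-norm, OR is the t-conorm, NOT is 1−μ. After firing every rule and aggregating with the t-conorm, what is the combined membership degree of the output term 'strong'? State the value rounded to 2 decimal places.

0.40

R1: ¬firm=1−0.21=0.79, none=0.40; AND[min(a, b)] → w = 0.40
R2: firm=0.21, major=0.19; AND[min(a, b)] → w = 0.19
R3: none=0.40, rigid=0.80; AND[min(a, b)] → w = 0.40
Rules with consequent 'strong': {R2, R3} → strengths 0.19, 0.40
Aggregate via t-conorm [max(a, b)]: 0.40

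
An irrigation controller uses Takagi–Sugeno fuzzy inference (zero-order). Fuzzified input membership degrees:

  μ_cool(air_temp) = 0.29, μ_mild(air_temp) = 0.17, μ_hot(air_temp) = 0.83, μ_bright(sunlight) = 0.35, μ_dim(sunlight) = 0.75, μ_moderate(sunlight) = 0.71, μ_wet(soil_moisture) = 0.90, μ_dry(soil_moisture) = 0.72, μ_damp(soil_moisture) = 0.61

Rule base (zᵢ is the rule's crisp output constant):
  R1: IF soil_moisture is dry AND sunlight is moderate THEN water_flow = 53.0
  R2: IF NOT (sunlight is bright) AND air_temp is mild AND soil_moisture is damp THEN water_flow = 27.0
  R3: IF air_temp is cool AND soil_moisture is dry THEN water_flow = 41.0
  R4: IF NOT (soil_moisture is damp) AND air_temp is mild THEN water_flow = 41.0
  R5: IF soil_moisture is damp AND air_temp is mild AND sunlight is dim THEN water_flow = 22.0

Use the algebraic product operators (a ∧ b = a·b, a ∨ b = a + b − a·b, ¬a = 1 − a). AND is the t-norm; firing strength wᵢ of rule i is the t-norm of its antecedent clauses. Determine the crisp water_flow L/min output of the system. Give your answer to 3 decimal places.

R1 (z=53.0): dry=0.72, moderate=0.71; AND[a·b] → w = 0.5112
R2 (z=27.0): ¬bright=1−0.35=0.65, mild=0.17, damp=0.61; AND[a·b] → w = 0.0674
R3 (z=41.0): cool=0.29, dry=0.72; AND[a·b] → w = 0.2088
R4 (z=41.0): ¬damp=1−0.61=0.39, mild=0.17; AND[a·b] → w = 0.0663
R5 (z=22.0): damp=0.61, mild=0.17, dim=0.75; AND[a·b] → w = 0.0778
Weighted average = (0.5112·53.0 + 0.0674·27.0 + 0.2088·41.0 + 0.0663·41.0 + 0.0778·22.0) / (0.5112 + 0.0674 + 0.2088 + 0.0663 + 0.0778)
  = 41.9037 / 0.9315 = 44.986

44.986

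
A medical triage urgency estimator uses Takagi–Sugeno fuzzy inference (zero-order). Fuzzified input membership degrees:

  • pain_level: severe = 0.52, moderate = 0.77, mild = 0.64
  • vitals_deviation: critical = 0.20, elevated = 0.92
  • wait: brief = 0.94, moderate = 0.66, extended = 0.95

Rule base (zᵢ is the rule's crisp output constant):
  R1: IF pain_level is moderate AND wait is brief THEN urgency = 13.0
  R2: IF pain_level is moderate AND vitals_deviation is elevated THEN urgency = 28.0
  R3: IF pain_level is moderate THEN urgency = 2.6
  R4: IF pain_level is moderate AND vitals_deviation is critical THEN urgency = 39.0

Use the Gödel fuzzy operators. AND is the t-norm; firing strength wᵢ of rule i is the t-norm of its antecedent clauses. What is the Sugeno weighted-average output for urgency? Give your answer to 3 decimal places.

R1 (z=13.0): moderate=0.77, brief=0.94; AND[min(a, b)] → w = 0.77
R2 (z=28.0): moderate=0.77, elevated=0.92; AND[min(a, b)] → w = 0.77
R3 (z=2.6): moderate=0.77 → w = 0.77
R4 (z=39.0): moderate=0.77, critical=0.20; AND[min(a, b)] → w = 0.20
Weighted average = (0.77·13.0 + 0.77·28.0 + 0.77·2.6 + 0.20·39.0) / (0.77 + 0.77 + 0.77 + 0.20)
  = 41.3720 / 2.5100 = 16.483

16.483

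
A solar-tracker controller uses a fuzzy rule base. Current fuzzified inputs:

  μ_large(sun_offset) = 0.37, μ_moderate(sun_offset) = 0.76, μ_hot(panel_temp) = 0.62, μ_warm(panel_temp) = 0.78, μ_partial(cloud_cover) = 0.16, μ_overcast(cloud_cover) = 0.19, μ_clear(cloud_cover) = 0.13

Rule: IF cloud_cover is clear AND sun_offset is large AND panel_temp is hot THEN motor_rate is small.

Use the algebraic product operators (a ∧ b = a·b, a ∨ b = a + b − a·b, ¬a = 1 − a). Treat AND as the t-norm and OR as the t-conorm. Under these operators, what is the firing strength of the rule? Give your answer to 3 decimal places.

0.030

firing strength: clear=0.13, large=0.37, hot=0.62; AND[a·b] → w = 0.0298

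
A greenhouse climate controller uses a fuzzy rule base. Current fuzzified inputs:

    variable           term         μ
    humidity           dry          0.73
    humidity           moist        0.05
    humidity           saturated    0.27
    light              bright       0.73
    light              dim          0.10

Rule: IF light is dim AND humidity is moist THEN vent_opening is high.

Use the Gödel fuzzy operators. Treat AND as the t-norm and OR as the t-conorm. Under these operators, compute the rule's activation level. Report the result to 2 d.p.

0.05

firing strength: dim=0.10, moist=0.05; AND[min(a, b)] → w = 0.05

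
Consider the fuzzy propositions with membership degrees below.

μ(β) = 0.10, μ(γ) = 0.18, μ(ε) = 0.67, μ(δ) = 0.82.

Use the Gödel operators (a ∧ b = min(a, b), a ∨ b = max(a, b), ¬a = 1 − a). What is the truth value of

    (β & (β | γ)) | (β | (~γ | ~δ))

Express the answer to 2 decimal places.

0.82

β | γ = max(a, b) on (0.10, 0.18) = 0.18
β & (β | γ) = min(a, b) on (0.10, 0.18) = 0.10
~γ = 1 − 0.18 = 0.82
~δ = 1 − 0.82 = 0.18
~γ | ~δ = max(a, b) on (0.82, 0.18) = 0.82
β | (~γ | ~δ) = max(a, b) on (0.10, 0.82) = 0.82
(β & (β | γ)) | (β | (~γ | ~δ)) = max(a, b) on (0.10, 0.82) = 0.82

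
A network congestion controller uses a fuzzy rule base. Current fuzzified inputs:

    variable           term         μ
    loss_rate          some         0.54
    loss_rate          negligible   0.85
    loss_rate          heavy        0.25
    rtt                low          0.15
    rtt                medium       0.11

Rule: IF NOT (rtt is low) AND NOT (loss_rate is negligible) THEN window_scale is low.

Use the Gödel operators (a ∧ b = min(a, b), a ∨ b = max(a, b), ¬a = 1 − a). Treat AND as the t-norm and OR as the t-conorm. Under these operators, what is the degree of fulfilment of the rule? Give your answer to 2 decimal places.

firing strength: ¬low=1−0.15=0.85, ¬negligible=1−0.85=0.15; AND[min(a, b)] → w = 0.15

0.15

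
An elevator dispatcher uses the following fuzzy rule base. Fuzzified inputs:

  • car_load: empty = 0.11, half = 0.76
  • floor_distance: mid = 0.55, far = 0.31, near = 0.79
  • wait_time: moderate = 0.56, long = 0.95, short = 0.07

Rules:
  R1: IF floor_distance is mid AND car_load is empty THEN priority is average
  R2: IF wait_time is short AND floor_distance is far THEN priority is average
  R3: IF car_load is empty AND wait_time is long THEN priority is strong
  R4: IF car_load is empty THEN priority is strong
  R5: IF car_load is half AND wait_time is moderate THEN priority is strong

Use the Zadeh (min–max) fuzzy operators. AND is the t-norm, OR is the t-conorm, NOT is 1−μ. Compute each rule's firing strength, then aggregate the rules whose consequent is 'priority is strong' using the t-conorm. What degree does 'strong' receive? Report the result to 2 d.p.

0.56

R1: mid=0.55, empty=0.11; AND[min(a, b)] → w = 0.11
R2: short=0.07, far=0.31; AND[min(a, b)] → w = 0.07
R3: empty=0.11, long=0.95; AND[min(a, b)] → w = 0.11
R4: empty=0.11 → w = 0.11
R5: half=0.76, moderate=0.56; AND[min(a, b)] → w = 0.56
Rules with consequent 'strong': {R3, R4, R5} → strengths 0.11, 0.11, 0.56
Aggregate via t-conorm [max(a, b)]: 0.56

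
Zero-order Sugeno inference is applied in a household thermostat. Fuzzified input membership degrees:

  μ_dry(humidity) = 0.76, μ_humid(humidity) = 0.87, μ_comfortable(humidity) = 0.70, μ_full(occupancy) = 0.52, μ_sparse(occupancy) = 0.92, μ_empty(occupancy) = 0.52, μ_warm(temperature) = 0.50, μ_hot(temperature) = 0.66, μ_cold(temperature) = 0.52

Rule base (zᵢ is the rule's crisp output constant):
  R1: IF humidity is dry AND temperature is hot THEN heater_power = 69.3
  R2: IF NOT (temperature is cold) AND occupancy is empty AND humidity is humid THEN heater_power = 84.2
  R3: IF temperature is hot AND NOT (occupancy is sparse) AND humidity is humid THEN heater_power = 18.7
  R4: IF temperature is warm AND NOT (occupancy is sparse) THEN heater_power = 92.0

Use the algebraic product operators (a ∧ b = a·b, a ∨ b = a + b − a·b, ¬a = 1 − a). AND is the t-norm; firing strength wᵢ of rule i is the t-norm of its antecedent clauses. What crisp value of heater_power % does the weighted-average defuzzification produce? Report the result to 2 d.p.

71.56

R1 (z=69.3): dry=0.76, hot=0.66; AND[a·b] → w = 0.5016
R2 (z=84.2): ¬cold=1−0.52=0.48, empty=0.52, humid=0.87; AND[a·b] → w = 0.2172
R3 (z=18.7): hot=0.66, ¬sparse=1−0.92=0.08, humid=0.87; AND[a·b] → w = 0.0459
R4 (z=92.0): warm=0.50, ¬sparse=1−0.92=0.08; AND[a·b] → w = 0.0400
Weighted average = (0.5016·69.3 + 0.2172·84.2 + 0.0459·18.7 + 0.0400·92.0) / (0.5016 + 0.2172 + 0.0459 + 0.0400)
  = 57.5841 / 0.8047 = 71.56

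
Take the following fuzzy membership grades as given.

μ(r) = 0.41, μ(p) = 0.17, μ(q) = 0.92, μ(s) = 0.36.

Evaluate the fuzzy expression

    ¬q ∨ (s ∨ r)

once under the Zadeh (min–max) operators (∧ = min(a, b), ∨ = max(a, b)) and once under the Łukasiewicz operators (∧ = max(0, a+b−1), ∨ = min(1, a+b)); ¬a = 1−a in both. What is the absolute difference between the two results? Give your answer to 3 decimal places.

0.440

Under Zadeh (min–max):
  ¬q = 1 − 0.92 = 0.08
  s ∨ r = max(a, b) on (0.36, 0.41) = 0.41
  ¬q ∨ (s ∨ r) = max(a, b) on (0.08, 0.41) = 0.41
  → value = 0.4100
Under Łukasiewicz:
  ¬q = 1 − 0.92 = 0.08
  s ∨ r = min(1, a+b) on (0.36, 0.41) = 0.77
  ¬q ∨ (s ∨ r) = min(1, a+b) on (0.08, 0.77) = 0.85
  → value = 0.8500
|0.4100 − 0.8500| = 0.440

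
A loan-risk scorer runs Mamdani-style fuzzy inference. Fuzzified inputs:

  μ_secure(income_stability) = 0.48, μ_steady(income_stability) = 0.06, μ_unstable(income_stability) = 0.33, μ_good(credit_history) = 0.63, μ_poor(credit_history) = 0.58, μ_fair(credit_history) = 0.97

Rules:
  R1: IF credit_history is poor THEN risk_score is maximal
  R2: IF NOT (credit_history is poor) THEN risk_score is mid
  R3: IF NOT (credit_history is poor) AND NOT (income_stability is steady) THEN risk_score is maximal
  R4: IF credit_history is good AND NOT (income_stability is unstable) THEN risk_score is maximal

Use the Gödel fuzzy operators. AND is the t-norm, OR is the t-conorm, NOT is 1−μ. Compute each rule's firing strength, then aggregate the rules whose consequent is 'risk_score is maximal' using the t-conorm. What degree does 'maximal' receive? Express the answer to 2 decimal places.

0.63

R1: poor=0.58 → w = 0.58
R2: ¬poor=1−0.58=0.42 → w = 0.42
R3: ¬poor=1−0.58=0.42, ¬steady=1−0.06=0.94; AND[min(a, b)] → w = 0.42
R4: good=0.63, ¬unstable=1−0.33=0.67; AND[min(a, b)] → w = 0.63
Rules with consequent 'maximal': {R1, R3, R4} → strengths 0.58, 0.42, 0.63
Aggregate via t-conorm [max(a, b)]: 0.63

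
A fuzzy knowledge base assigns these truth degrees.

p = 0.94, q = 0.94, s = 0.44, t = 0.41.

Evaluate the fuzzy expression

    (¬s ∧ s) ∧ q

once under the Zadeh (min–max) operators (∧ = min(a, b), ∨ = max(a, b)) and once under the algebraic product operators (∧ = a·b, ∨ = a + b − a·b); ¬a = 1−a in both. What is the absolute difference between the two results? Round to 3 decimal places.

Under Zadeh (min–max):
  ¬s = 1 − 0.44 = 0.56
  ¬s ∧ s = min(a, b) on (0.56, 0.44) = 0.44
  (¬s ∧ s) ∧ q = min(a, b) on (0.44, 0.94) = 0.44
  → value = 0.4400
Under algebraic product:
  ¬s = 1 − 0.4400 = 0.5600
  ¬s ∧ s = a·b on (0.5600, 0.4400) = 0.2464
  (¬s ∧ s) ∧ q = a·b on (0.2464, 0.9400) = 0.2316
  → value = 0.2316
|0.4400 − 0.2316| = 0.208

0.208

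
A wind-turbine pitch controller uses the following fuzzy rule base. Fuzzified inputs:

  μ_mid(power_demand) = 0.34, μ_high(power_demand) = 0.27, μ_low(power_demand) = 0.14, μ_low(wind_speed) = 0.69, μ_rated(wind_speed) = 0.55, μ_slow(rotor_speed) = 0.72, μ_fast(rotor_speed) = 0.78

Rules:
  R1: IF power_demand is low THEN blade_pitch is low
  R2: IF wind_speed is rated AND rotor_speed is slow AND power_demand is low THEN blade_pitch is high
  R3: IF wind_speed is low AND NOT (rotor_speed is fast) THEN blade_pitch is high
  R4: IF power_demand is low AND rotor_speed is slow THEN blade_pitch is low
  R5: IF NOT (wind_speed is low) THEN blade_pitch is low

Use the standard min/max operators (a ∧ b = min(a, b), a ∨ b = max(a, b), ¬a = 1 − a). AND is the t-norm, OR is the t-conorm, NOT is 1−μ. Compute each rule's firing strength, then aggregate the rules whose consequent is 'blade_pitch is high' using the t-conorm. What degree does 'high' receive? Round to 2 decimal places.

R1: low=0.14 → w = 0.14
R2: rated=0.55, slow=0.72, low=0.14; AND[min(a, b)] → w = 0.14
R3: low=0.69, ¬fast=1−0.78=0.22; AND[min(a, b)] → w = 0.22
R4: low=0.14, slow=0.72; AND[min(a, b)] → w = 0.14
R5: ¬low=1−0.69=0.31 → w = 0.31
Rules with consequent 'high': {R2, R3} → strengths 0.14, 0.22
Aggregate via t-conorm [max(a, b)]: 0.22

0.22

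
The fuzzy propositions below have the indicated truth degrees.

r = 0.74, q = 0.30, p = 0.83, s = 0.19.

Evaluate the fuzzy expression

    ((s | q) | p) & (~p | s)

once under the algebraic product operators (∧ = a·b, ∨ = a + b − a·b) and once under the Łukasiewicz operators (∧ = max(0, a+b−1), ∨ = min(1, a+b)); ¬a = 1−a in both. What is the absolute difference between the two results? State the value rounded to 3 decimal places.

Under algebraic product:
  s | q = a + b − a·b on (0.1900, 0.3000) = 0.4330
  (s | q) | p = a + b − a·b on (0.4330, 0.8300) = 0.9036
  ~p = 1 − 0.8300 = 0.1700
  ~p | s = a + b − a·b on (0.1700, 0.1900) = 0.3277
  ((s | q) | p) & (~p | s) = a·b on (0.9036, 0.3277) = 0.2961
  → value = 0.2961
Under Łukasiewicz:
  s | q = min(1, a+b) on (0.19, 0.30) = 0.49
  (s | q) | p = min(1, a+b) on (0.49, 0.83) = 1.00
  ~p = 1 − 0.83 = 0.17
  ~p | s = min(1, a+b) on (0.17, 0.19) = 0.36
  ((s | q) | p) & (~p | s) = max(0, a+b−1) on (1.00, 0.36) = 0.36
  → value = 0.3600
|0.2961 − 0.3600| = 0.064

0.064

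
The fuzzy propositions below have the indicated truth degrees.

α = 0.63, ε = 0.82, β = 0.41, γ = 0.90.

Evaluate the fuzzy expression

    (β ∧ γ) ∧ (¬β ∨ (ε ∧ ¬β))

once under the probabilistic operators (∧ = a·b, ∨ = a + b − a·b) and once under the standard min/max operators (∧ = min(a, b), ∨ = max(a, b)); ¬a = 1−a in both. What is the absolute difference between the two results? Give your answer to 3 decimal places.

0.119

Under probabilistic:
  β ∧ γ = a·b on (0.4100, 0.9000) = 0.3690
  ¬β = 1 − 0.4100 = 0.5900
  ¬β = 1 − 0.4100 = 0.5900
  ε ∧ ¬β = a·b on (0.8200, 0.5900) = 0.4838
  ¬β ∨ (ε ∧ ¬β) = a + b − a·b on (0.5900, 0.4838) = 0.7884
  (β ∧ γ) ∧ (¬β ∨ (ε ∧ ¬β)) = a·b on (0.3690, 0.7884) = 0.2909
  → value = 0.2909
Under standard min/max:
  β ∧ γ = min(a, b) on (0.41, 0.90) = 0.41
  ¬β = 1 − 0.41 = 0.59
  ¬β = 1 − 0.41 = 0.59
  ε ∧ ¬β = min(a, b) on (0.82, 0.59) = 0.59
  ¬β ∨ (ε ∧ ¬β) = max(a, b) on (0.59, 0.59) = 0.59
  (β ∧ γ) ∧ (¬β ∨ (ε ∧ ¬β)) = min(a, b) on (0.41, 0.59) = 0.41
  → value = 0.4100
|0.2909 − 0.4100| = 0.119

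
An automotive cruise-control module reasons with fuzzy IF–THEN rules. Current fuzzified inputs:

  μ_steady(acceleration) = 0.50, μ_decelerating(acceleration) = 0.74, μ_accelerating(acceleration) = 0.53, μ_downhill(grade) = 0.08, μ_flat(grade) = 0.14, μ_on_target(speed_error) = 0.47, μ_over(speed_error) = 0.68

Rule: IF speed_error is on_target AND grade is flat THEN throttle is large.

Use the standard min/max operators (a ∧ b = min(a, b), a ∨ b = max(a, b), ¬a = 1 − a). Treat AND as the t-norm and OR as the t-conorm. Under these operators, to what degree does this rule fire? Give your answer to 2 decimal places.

0.14

firing strength: on_target=0.47, flat=0.14; AND[min(a, b)] → w = 0.14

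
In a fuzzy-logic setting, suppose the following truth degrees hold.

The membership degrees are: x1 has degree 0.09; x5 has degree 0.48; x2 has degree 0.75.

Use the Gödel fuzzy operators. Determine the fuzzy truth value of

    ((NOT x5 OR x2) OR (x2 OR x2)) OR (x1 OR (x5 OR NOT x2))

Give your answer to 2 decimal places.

0.75

NOT x5 = 1 − 0.48 = 0.52
NOT x5 OR x2 = max(a, b) on (0.52, 0.75) = 0.75
x2 OR x2 = max(a, b) on (0.75, 0.75) = 0.75
(NOT x5 OR x2) OR (x2 OR x2) = max(a, b) on (0.75, 0.75) = 0.75
NOT x2 = 1 − 0.75 = 0.25
x5 OR NOT x2 = max(a, b) on (0.48, 0.25) = 0.48
x1 OR (x5 OR NOT x2) = max(a, b) on (0.09, 0.48) = 0.48
((NOT x5 OR x2) OR (x2 OR x2)) OR (x1 OR (x5 OR NOT x2)) = max(a, b) on (0.75, 0.48) = 0.75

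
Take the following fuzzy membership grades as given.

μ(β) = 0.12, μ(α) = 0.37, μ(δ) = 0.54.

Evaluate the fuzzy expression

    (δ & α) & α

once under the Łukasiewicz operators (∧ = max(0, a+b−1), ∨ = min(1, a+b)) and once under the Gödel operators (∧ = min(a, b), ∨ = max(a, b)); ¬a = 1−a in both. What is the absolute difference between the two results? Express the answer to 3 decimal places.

0.370

Under Łukasiewicz:
  δ & α = max(0, a+b−1) on (0.54, 0.37) = 0.00
  (δ & α) & α = max(0, a+b−1) on (0.00, 0.37) = 0.00
  → value = 0.0000
Under Gödel:
  δ & α = min(a, b) on (0.54, 0.37) = 0.37
  (δ & α) & α = min(a, b) on (0.37, 0.37) = 0.37
  → value = 0.3700
|0.0000 − 0.3700| = 0.370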